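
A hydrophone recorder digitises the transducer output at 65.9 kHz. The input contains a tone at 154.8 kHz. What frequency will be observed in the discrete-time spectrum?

23 kHz

154.8 kHz mod fs = 23 kHz.
23 kHz ≤ fs/2 = 32.95 kHz, appears at 23 kHz.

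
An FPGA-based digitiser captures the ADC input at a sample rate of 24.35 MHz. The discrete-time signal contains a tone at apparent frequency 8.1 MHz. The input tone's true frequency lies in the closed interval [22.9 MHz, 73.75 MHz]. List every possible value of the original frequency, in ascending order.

Frequencies that alias to 8.1 MHz are k·fs ± 8.1 MHz for integer k ≥ 0.
k=0: 8.1 MHz.
k=1: 16.25 MHz, 32.45 MHz.
k=2: 40.6 MHz, 56.8 MHz.
k=3: 64.95 MHz, 81.15 MHz.
k=4: 89.3 MHz, 105.5 MHz.
Within [22.9 MHz, 73.75 MHz]: 32.45 MHz, 40.6 MHz, 56.8 MHz, 64.95 MHz.

32.45 MHz, 40.6 MHz, 56.8 MHz, 64.95 MHz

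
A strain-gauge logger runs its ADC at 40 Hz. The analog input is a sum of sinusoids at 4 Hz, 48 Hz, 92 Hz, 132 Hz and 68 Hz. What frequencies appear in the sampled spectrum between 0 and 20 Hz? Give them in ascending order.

4 Hz, 8 Hz, 12 Hz

fs/2 = 20 Hz.
4 Hz ≤ fs/2 = 20 Hz, passes unchanged.
48 Hz mod fs = 8 Hz.
8 Hz ≤ fs/2 = 20 Hz, appears at 8 Hz.
92 Hz mod fs = 12 Hz.
12 Hz ≤ fs/2 = 20 Hz, appears at 12 Hz.
132 Hz mod fs = 12 Hz.
12 Hz ≤ fs/2 = 20 Hz, appears at 12 Hz.
68 Hz mod fs = 28 Hz.
28 Hz > fs/2 = 20 Hz, folds to fs − 28 Hz = 12 Hz.
Distinct values: {4 Hz, 8 Hz, 12 Hz}.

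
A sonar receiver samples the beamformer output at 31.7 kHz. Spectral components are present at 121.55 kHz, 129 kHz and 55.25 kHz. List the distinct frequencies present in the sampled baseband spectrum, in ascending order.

fs/2 = 15.85 kHz.
121.55 kHz mod fs = 26.45 kHz.
26.45 kHz > fs/2 = 15.85 kHz, folds to fs − 26.45 kHz = 5.25 kHz.
129 kHz mod fs = 2.2 kHz.
2.2 kHz ≤ fs/2 = 15.85 kHz, appears at 2.2 kHz.
55.25 kHz mod fs = 23.55 kHz.
23.55 kHz > fs/2 = 15.85 kHz, folds to fs − 23.55 kHz = 8.15 kHz.
Distinct values: {2.2 kHz, 5.25 kHz, 8.15 kHz}.

2.2 kHz, 5.25 kHz, 8.15 kHz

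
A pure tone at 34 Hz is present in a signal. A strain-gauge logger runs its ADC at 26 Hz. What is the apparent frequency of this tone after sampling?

34 Hz mod fs = 8 Hz.
8 Hz ≤ fs/2 = 13 Hz, appears at 8 Hz.

8 Hz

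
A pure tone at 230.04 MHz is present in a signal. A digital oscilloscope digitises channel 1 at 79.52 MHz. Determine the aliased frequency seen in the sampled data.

8.52 MHz

230.04 MHz mod fs = 71 MHz.
71 MHz > fs/2 = 39.76 MHz, folds to fs − 71 MHz = 8.52 MHz.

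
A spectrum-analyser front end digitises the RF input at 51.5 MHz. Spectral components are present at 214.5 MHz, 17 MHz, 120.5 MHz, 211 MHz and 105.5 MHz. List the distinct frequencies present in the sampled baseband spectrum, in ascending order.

2.5 MHz, 5 MHz, 8.5 MHz, 17 MHz, 17.5 MHz

fs/2 = 25.75 MHz.
214.5 MHz mod fs = 8.5 MHz.
8.5 MHz ≤ fs/2 = 25.75 MHz, appears at 8.5 MHz.
17 MHz ≤ fs/2 = 25.75 MHz, passes unchanged.
120.5 MHz mod fs = 17.5 MHz.
17.5 MHz ≤ fs/2 = 25.75 MHz, appears at 17.5 MHz.
211 MHz mod fs = 5 MHz.
5 MHz ≤ fs/2 = 25.75 MHz, appears at 5 MHz.
105.5 MHz mod fs = 2.5 MHz.
2.5 MHz ≤ fs/2 = 25.75 MHz, appears at 2.5 MHz.
Distinct values: {2.5 MHz, 5 MHz, 8.5 MHz, 17 MHz, 17.5 MHz}.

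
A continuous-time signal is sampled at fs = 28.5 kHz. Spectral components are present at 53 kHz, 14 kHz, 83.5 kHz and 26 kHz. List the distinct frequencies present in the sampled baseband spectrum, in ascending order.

fs/2 = 14.25 kHz.
53 kHz mod fs = 24.5 kHz.
24.5 kHz > fs/2 = 14.25 kHz, folds to fs − 24.5 kHz = 4 kHz.
14 kHz ≤ fs/2 = 14.25 kHz, passes unchanged.
83.5 kHz mod fs = 26.5 kHz.
26.5 kHz > fs/2 = 14.25 kHz, folds to fs − 26.5 kHz = 2 kHz.
26 kHz > fs/2 = 14.25 kHz, folds to fs − 26 kHz = 2.5 kHz.
Distinct values: {2 kHz, 2.5 kHz, 4 kHz, 14 kHz}.

2 kHz, 2.5 kHz, 4 kHz, 14 kHz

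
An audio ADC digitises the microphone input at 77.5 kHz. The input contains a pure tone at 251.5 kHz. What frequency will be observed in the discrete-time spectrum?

251.5 kHz mod fs = 19 kHz.
19 kHz ≤ fs/2 = 38.75 kHz, appears at 19 kHz.

19 kHz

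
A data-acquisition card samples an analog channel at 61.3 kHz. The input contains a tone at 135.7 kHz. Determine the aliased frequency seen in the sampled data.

135.7 kHz mod fs = 13.1 kHz.
13.1 kHz ≤ fs/2 = 30.65 kHz, appears at 13.1 kHz.

13.1 kHz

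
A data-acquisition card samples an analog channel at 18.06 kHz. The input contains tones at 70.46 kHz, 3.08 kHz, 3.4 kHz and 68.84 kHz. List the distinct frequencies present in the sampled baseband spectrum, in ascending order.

1.78 kHz, 3.08 kHz, 3.4 kHz

fs/2 = 9.03 kHz.
70.46 kHz mod fs = 16.28 kHz.
16.28 kHz > fs/2 = 9.03 kHz, folds to fs − 16.28 kHz = 1.78 kHz.
3.08 kHz ≤ fs/2 = 9.03 kHz, passes unchanged.
3.4 kHz ≤ fs/2 = 9.03 kHz, passes unchanged.
68.84 kHz mod fs = 14.66 kHz.
14.66 kHz > fs/2 = 9.03 kHz, folds to fs − 14.66 kHz = 3.4 kHz.
Distinct values: {1.78 kHz, 3.08 kHz, 3.4 kHz}.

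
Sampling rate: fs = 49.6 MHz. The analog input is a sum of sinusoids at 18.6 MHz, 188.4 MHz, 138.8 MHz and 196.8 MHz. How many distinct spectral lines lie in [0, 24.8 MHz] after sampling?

3

fs/2 = 24.8 MHz.
18.6 MHz ≤ fs/2 = 24.8 MHz, passes unchanged.
188.4 MHz mod fs = 39.6 MHz.
39.6 MHz > fs/2 = 24.8 MHz, folds to fs − 39.6 MHz = 10 MHz.
138.8 MHz mod fs = 39.6 MHz.
39.6 MHz > fs/2 = 24.8 MHz, folds to fs − 39.6 MHz = 10 MHz.
196.8 MHz mod fs = 48 MHz.
48 MHz > fs/2 = 24.8 MHz, folds to fs − 48 MHz = 1.6 MHz.
Distinct values: {1.6 MHz, 10 MHz, 18.6 MHz} → 3.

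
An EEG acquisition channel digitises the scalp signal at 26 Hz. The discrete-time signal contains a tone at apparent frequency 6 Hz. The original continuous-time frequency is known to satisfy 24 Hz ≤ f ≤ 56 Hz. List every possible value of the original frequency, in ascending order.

32 Hz, 46 Hz

Frequencies that alias to 6 Hz are k·fs ± 6 Hz for integer k ≥ 0.
k=0: 6 Hz.
k=1: 20 Hz, 32 Hz.
k=2: 46 Hz, 58 Hz.
k=3: 72 Hz, 84 Hz.
Within [24 Hz, 56 Hz]: 32 Hz, 46 Hz.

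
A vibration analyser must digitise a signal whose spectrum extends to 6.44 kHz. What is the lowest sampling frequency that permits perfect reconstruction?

12.88 kHz

Nyquist rate = 2 × 6.44 kHz = 12.88 kHz.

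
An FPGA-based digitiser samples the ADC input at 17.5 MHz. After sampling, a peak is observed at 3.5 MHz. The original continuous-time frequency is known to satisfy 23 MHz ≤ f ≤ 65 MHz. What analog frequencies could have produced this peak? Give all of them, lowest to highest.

Frequencies that alias to 3.5 MHz are k·fs ± 3.5 MHz for integer k ≥ 0.
k=0: 3.5 MHz.
k=1: 14 MHz, 21 MHz.
k=2: 31.5 MHz, 38.5 MHz.
k=3: 49 MHz, 56 MHz.
k=4: 66.5 MHz, 73.5 MHz.
Within [23 MHz, 65 MHz]: 31.5 MHz, 38.5 MHz, 49 MHz, 56 MHz.

31.5 MHz, 38.5 MHz, 49 MHz, 56 MHz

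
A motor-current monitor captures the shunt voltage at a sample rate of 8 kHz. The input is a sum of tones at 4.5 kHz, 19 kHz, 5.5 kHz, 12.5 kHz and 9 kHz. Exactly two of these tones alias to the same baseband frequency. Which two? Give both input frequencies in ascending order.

fs/2 = 4 kHz.
4.5 kHz > fs/2 = 4 kHz, folds to fs − 4.5 kHz = 3.5 kHz.
19 kHz mod fs = 3 kHz.
3 kHz ≤ fs/2 = 4 kHz, appears at 3 kHz.
5.5 kHz > fs/2 = 4 kHz, folds to fs − 5.5 kHz = 2.5 kHz.
12.5 kHz mod fs = 4.5 kHz.
4.5 kHz > fs/2 = 4 kHz, folds to fs − 4.5 kHz = 3.5 kHz.
9 kHz mod fs = 1 kHz.
1 kHz ≤ fs/2 = 4 kHz, appears at 1 kHz.
4.5 kHz and 12.5 kHz both map to 3.5 kHz.

4.5 kHz, 12.5 kHz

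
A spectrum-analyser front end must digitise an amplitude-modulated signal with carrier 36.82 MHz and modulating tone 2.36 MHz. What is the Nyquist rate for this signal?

AM sidebands sit at fc ± fm = 34.46 MHz and 39.18 MHz.
Highest-frequency component: 39.18 MHz.
Nyquist rate = 2 × 39.18 MHz = 78.36 MHz.

78.36 MHz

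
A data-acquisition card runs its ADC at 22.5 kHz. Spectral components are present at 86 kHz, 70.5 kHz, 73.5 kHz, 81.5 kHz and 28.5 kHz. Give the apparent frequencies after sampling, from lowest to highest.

3 kHz, 4 kHz, 6 kHz, 8.5 kHz

fs/2 = 11.25 kHz.
86 kHz mod fs = 18.5 kHz.
18.5 kHz > fs/2 = 11.25 kHz, folds to fs − 18.5 kHz = 4 kHz.
70.5 kHz mod fs = 3 kHz.
3 kHz ≤ fs/2 = 11.25 kHz, appears at 3 kHz.
73.5 kHz mod fs = 6 kHz.
6 kHz ≤ fs/2 = 11.25 kHz, appears at 6 kHz.
81.5 kHz mod fs = 14 kHz.
14 kHz > fs/2 = 11.25 kHz, folds to fs − 14 kHz = 8.5 kHz.
28.5 kHz mod fs = 6 kHz.
6 kHz ≤ fs/2 = 11.25 kHz, appears at 6 kHz.
Distinct values: {3 kHz, 4 kHz, 6 kHz, 8.5 kHz}.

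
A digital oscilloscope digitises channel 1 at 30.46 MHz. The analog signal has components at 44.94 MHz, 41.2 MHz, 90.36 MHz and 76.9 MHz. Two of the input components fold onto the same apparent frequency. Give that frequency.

14.48 MHz

fs/2 = 15.23 MHz.
44.94 MHz mod fs = 14.48 MHz.
14.48 MHz ≤ fs/2 = 15.23 MHz, appears at 14.48 MHz.
41.2 MHz mod fs = 10.74 MHz.
10.74 MHz ≤ fs/2 = 15.23 MHz, appears at 10.74 MHz.
90.36 MHz mod fs = 29.44 MHz.
29.44 MHz > fs/2 = 15.23 MHz, folds to fs − 29.44 MHz = 1.02 MHz.
76.9 MHz mod fs = 15.98 MHz.
15.98 MHz > fs/2 = 15.23 MHz, folds to fs − 15.98 MHz = 14.48 MHz.
44.94 MHz and 76.9 MHz both map to 14.48 MHz.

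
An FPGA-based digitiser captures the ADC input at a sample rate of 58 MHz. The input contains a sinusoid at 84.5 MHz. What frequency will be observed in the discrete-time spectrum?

84.5 MHz mod fs = 26.5 MHz.
26.5 MHz ≤ fs/2 = 29 MHz, appears at 26.5 MHz.

26.5 MHz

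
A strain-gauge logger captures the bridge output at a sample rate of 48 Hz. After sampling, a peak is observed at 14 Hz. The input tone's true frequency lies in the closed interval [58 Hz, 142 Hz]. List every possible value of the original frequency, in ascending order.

62 Hz, 82 Hz, 110 Hz, 130 Hz

Frequencies that alias to 14 Hz are k·fs ± 14 Hz for integer k ≥ 0.
k=0: 14 Hz.
k=1: 34 Hz, 62 Hz.
k=2: 82 Hz, 110 Hz.
k=3: 130 Hz, 158 Hz.
k=4: 178 Hz, 206 Hz.
Within [58 Hz, 142 Hz]: 62 Hz, 82 Hz, 110 Hz, 130 Hz.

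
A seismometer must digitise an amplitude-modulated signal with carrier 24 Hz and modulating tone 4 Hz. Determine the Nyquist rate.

AM sidebands sit at fc ± fm = 20 Hz and 28 Hz.
Highest-frequency component: 28 Hz.
Nyquist rate = 2 × 28 Hz = 56 Hz.

56 Hz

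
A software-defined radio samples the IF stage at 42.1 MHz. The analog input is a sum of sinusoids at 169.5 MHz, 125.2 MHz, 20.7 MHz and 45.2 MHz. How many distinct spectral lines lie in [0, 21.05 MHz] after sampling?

3

fs/2 = 21.05 MHz.
169.5 MHz mod fs = 1.1 MHz.
1.1 MHz ≤ fs/2 = 21.05 MHz, appears at 1.1 MHz.
125.2 MHz mod fs = 41 MHz.
41 MHz > fs/2 = 21.05 MHz, folds to fs − 41 MHz = 1.1 MHz.
20.7 MHz ≤ fs/2 = 21.05 MHz, passes unchanged.
45.2 MHz mod fs = 3.1 MHz.
3.1 MHz ≤ fs/2 = 21.05 MHz, appears at 3.1 MHz.
Distinct values: {1.1 MHz, 3.1 MHz, 20.7 MHz} → 3.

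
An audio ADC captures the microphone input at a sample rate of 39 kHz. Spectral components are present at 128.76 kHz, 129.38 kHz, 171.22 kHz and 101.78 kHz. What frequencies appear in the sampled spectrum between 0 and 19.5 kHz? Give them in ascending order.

fs/2 = 19.5 kHz.
128.76 kHz mod fs = 11.76 kHz.
11.76 kHz ≤ fs/2 = 19.5 kHz, appears at 11.76 kHz.
129.38 kHz mod fs = 12.38 kHz.
12.38 kHz ≤ fs/2 = 19.5 kHz, appears at 12.38 kHz.
171.22 kHz mod fs = 15.22 kHz.
15.22 kHz ≤ fs/2 = 19.5 kHz, appears at 15.22 kHz.
101.78 kHz mod fs = 23.78 kHz.
23.78 kHz > fs/2 = 19.5 kHz, folds to fs − 23.78 kHz = 15.22 kHz.
Distinct values: {11.76 kHz, 12.38 kHz, 15.22 kHz}.

11.76 kHz, 12.38 kHz, 15.22 kHz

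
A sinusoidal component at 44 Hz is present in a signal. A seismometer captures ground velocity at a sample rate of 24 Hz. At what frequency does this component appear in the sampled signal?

4 Hz

44 Hz mod fs = 20 Hz.
20 Hz > fs/2 = 12 Hz, folds to fs − 20 Hz = 4 Hz.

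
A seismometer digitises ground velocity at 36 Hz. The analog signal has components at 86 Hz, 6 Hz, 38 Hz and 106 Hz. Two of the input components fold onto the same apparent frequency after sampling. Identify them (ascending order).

38 Hz, 106 Hz

fs/2 = 18 Hz.
86 Hz mod fs = 14 Hz.
14 Hz ≤ fs/2 = 18 Hz, appears at 14 Hz.
6 Hz ≤ fs/2 = 18 Hz, passes unchanged.
38 Hz mod fs = 2 Hz.
2 Hz ≤ fs/2 = 18 Hz, appears at 2 Hz.
106 Hz mod fs = 34 Hz.
34 Hz > fs/2 = 18 Hz, folds to fs − 34 Hz = 2 Hz.
38 Hz and 106 Hz both map to 2 Hz.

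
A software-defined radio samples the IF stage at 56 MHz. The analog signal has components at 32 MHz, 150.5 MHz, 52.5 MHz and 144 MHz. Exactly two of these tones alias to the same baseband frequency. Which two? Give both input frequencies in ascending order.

fs/2 = 28 MHz.
32 MHz > fs/2 = 28 MHz, folds to fs − 32 MHz = 24 MHz.
150.5 MHz mod fs = 38.5 MHz.
38.5 MHz > fs/2 = 28 MHz, folds to fs − 38.5 MHz = 17.5 MHz.
52.5 MHz > fs/2 = 28 MHz, folds to fs − 52.5 MHz = 3.5 MHz.
144 MHz mod fs = 32 MHz.
32 MHz > fs/2 = 28 MHz, folds to fs − 32 MHz = 24 MHz.
32 MHz and 144 MHz both map to 24 MHz.

32 MHz, 144 MHz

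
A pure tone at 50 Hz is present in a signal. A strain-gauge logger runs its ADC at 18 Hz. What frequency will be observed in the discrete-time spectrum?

4 Hz

50 Hz mod fs = 14 Hz.
14 Hz > fs/2 = 9 Hz, folds to fs − 14 Hz = 4 Hz.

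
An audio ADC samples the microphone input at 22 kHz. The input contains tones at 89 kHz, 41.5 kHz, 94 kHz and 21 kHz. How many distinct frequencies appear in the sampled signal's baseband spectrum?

fs/2 = 11 kHz.
89 kHz mod fs = 1 kHz.
1 kHz ≤ fs/2 = 11 kHz, appears at 1 kHz.
41.5 kHz mod fs = 19.5 kHz.
19.5 kHz > fs/2 = 11 kHz, folds to fs − 19.5 kHz = 2.5 kHz.
94 kHz mod fs = 6 kHz.
6 kHz ≤ fs/2 = 11 kHz, appears at 6 kHz.
21 kHz > fs/2 = 11 kHz, folds to fs − 21 kHz = 1 kHz.
Distinct values: {1 kHz, 2.5 kHz, 6 kHz} → 3.

3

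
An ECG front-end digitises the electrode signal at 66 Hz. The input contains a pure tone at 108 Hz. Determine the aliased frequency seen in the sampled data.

24 Hz

108 Hz mod fs = 42 Hz.
42 Hz > fs/2 = 33 Hz, folds to fs − 42 Hz = 24 Hz.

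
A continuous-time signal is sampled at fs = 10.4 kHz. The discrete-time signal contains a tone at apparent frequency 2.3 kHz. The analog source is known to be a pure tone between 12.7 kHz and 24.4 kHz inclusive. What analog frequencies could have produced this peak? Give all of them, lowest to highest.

Frequencies that alias to 2.3 kHz are k·fs ± 2.3 kHz for integer k ≥ 0.
k=0: 2.3 kHz.
k=1: 8.1 kHz, 12.7 kHz.
k=2: 18.5 kHz, 23.1 kHz.
k=3: 28.9 kHz, 33.5 kHz.
Within [12.7 kHz, 24.4 kHz]: 12.7 kHz, 18.5 kHz, 23.1 kHz.

12.7 kHz, 18.5 kHz, 23.1 kHz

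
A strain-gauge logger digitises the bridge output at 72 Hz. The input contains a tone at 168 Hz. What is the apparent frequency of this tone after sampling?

24 Hz

168 Hz mod fs = 24 Hz.
24 Hz ≤ fs/2 = 36 Hz, appears at 24 Hz.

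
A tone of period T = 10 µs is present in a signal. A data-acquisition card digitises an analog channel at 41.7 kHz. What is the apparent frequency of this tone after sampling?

T = 10 µs → f = 1/T = 100 kHz.
100 kHz mod fs = 16.6 kHz.
16.6 kHz ≤ fs/2 = 20.85 kHz, appears at 16.6 kHz.

16.6 kHz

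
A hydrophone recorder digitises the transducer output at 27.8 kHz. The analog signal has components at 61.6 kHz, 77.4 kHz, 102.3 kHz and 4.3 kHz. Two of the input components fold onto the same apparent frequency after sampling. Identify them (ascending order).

61.6 kHz, 77.4 kHz

fs/2 = 13.9 kHz.
61.6 kHz mod fs = 6 kHz.
6 kHz ≤ fs/2 = 13.9 kHz, appears at 6 kHz.
77.4 kHz mod fs = 21.8 kHz.
21.8 kHz > fs/2 = 13.9 kHz, folds to fs − 21.8 kHz = 6 kHz.
102.3 kHz mod fs = 18.9 kHz.
18.9 kHz > fs/2 = 13.9 kHz, folds to fs − 18.9 kHz = 8.9 kHz.
4.3 kHz ≤ fs/2 = 13.9 kHz, passes unchanged.
61.6 kHz and 77.4 kHz both map to 6 kHz.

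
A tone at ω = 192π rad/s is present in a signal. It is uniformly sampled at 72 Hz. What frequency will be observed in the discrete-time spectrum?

ω = 192π rad/s → f = ω/(2π) = 96 Hz.
96 Hz mod fs = 24 Hz.
24 Hz ≤ fs/2 = 36 Hz, appears at 24 Hz.

24 Hz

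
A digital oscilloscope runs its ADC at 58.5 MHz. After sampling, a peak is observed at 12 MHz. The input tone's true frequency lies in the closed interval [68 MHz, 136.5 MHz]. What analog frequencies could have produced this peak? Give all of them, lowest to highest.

Frequencies that alias to 12 MHz are k·fs ± 12 MHz for integer k ≥ 0.
k=0: 12 MHz.
k=1: 46.5 MHz, 70.5 MHz.
k=2: 105 MHz, 129 MHz.
k=3: 163.5 MHz, 187.5 MHz.
Within [68 MHz, 136.5 MHz]: 70.5 MHz, 105 MHz, 129 MHz.

70.5 MHz, 105 MHz, 129 MHz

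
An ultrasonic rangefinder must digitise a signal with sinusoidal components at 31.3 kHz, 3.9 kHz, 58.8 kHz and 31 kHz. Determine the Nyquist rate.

117.6 kHz

Highest-frequency component: 58.8 kHz.
Nyquist rate = 2 × 58.8 kHz = 117.6 kHz.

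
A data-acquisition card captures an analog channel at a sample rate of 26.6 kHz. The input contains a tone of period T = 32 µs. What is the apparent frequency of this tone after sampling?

4.65 kHz

T = 32 µs → f = 1/T = 31.25 kHz.
31.25 kHz mod fs = 4.65 kHz.
4.65 kHz ≤ fs/2 = 13.3 kHz, appears at 4.65 kHz.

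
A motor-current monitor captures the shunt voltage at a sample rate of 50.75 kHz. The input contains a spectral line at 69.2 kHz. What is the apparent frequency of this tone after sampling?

18.45 kHz

69.2 kHz mod fs = 18.45 kHz.
18.45 kHz ≤ fs/2 = 25.375 kHz, appears at 18.45 kHz.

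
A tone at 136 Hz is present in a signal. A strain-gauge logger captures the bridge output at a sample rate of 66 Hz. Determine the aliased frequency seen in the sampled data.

136 Hz mod fs = 4 Hz.
4 Hz ≤ fs/2 = 33 Hz, appears at 4 Hz.

4 Hz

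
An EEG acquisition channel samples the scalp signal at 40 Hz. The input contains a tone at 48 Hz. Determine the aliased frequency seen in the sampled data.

8 Hz

48 Hz mod fs = 8 Hz.
8 Hz ≤ fs/2 = 20 Hz, appears at 8 Hz.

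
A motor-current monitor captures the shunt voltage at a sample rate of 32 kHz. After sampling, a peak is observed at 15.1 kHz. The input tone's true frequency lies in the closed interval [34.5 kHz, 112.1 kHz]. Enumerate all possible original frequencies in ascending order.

47.1 kHz, 48.9 kHz, 79.1 kHz, 80.9 kHz, 111.1 kHz

Frequencies that alias to 15.1 kHz are k·fs ± 15.1 kHz for integer k ≥ 0.
k=0: 15.1 kHz.
k=1: 16.9 kHz, 47.1 kHz.
k=2: 48.9 kHz, 79.1 kHz.
k=3: 80.9 kHz, 111.1 kHz.
k=4: 112.9 kHz, 143.1 kHz.
Within [34.5 kHz, 112.1 kHz]: 47.1 kHz, 48.9 kHz, 79.1 kHz, 80.9 kHz, 111.1 kHz.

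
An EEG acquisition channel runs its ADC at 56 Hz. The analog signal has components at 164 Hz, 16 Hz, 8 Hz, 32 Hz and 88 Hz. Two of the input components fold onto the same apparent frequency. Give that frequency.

fs/2 = 28 Hz.
164 Hz mod fs = 52 Hz.
52 Hz > fs/2 = 28 Hz, folds to fs − 52 Hz = 4 Hz.
16 Hz ≤ fs/2 = 28 Hz, passes unchanged.
8 Hz ≤ fs/2 = 28 Hz, passes unchanged.
32 Hz > fs/2 = 28 Hz, folds to fs − 32 Hz = 24 Hz.
88 Hz mod fs = 32 Hz.
32 Hz > fs/2 = 28 Hz, folds to fs − 32 Hz = 24 Hz.
32 Hz and 88 Hz both map to 24 Hz.

24 Hz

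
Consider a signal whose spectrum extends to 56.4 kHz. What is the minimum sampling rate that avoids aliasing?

112.8 kHz

Nyquist rate = 2 × 56.4 kHz = 112.8 kHz.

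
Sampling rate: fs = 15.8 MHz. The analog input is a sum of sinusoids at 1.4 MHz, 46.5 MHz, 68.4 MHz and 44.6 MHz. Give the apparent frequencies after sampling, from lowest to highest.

0.9 MHz, 1.4 MHz, 2.8 MHz, 5.2 MHz

fs/2 = 7.9 MHz.
1.4 MHz ≤ fs/2 = 7.9 MHz, passes unchanged.
46.5 MHz mod fs = 14.9 MHz.
14.9 MHz > fs/2 = 7.9 MHz, folds to fs − 14.9 MHz = 0.9 MHz.
68.4 MHz mod fs = 5.2 MHz.
5.2 MHz ≤ fs/2 = 7.9 MHz, appears at 5.2 MHz.
44.6 MHz mod fs = 13 MHz.
13 MHz > fs/2 = 7.9 MHz, folds to fs − 13 MHz = 2.8 MHz.
Distinct values: {0.9 MHz, 1.4 MHz, 2.8 MHz, 5.2 MHz}.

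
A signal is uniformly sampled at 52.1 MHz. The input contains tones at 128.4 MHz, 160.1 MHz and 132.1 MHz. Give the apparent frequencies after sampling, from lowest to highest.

fs/2 = 26.05 MHz.
128.4 MHz mod fs = 24.2 MHz.
24.2 MHz ≤ fs/2 = 26.05 MHz, appears at 24.2 MHz.
160.1 MHz mod fs = 3.8 MHz.
3.8 MHz ≤ fs/2 = 26.05 MHz, appears at 3.8 MHz.
132.1 MHz mod fs = 27.9 MHz.
27.9 MHz > fs/2 = 26.05 MHz, folds to fs − 27.9 MHz = 24.2 MHz.
Distinct values: {3.8 MHz, 24.2 MHz}.

3.8 MHz, 24.2 MHz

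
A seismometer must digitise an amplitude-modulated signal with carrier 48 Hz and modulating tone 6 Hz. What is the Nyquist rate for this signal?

108 Hz

AM sidebands sit at fc ± fm = 42 Hz and 54 Hz.
Highest-frequency component: 54 Hz.
Nyquist rate = 2 × 54 Hz = 108 Hz.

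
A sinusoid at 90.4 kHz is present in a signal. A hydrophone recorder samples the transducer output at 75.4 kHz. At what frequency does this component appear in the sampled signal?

90.4 kHz mod fs = 15 kHz.
15 kHz ≤ fs/2 = 37.7 kHz, appears at 15 kHz.

15 kHz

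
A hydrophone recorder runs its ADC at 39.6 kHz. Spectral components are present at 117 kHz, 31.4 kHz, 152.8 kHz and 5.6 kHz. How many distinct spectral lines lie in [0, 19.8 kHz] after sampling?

3

fs/2 = 19.8 kHz.
117 kHz mod fs = 37.8 kHz.
37.8 kHz > fs/2 = 19.8 kHz, folds to fs − 37.8 kHz = 1.8 kHz.
31.4 kHz > fs/2 = 19.8 kHz, folds to fs − 31.4 kHz = 8.2 kHz.
152.8 kHz mod fs = 34 kHz.
34 kHz > fs/2 = 19.8 kHz, folds to fs − 34 kHz = 5.6 kHz.
5.6 kHz ≤ fs/2 = 19.8 kHz, passes unchanged.
Distinct values: {1.8 kHz, 5.6 kHz, 8.2 kHz} → 3.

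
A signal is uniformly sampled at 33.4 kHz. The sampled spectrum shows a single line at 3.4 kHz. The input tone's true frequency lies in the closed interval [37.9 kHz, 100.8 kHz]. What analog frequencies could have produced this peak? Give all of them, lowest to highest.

63.4 kHz, 70.2 kHz, 96.8 kHz

Frequencies that alias to 3.4 kHz are k·fs ± 3.4 kHz for integer k ≥ 0.
k=0: 3.4 kHz.
k=1: 30 kHz, 36.8 kHz.
k=2: 63.4 kHz, 70.2 kHz.
k=3: 96.8 kHz, 103.6 kHz.
k=4: 130.2 kHz, 137 kHz.
Within [37.9 kHz, 100.8 kHz]: 63.4 kHz, 70.2 kHz, 96.8 kHz.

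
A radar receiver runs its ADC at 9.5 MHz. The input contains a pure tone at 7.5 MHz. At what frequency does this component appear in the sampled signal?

7.5 MHz > fs/2 = 4.75 MHz, folds to fs − 7.5 MHz = 2 MHz.

2 MHz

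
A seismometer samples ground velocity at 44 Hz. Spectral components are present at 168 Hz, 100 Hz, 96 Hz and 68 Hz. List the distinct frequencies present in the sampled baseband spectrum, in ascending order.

8 Hz, 12 Hz, 20 Hz

fs/2 = 22 Hz.
168 Hz mod fs = 36 Hz.
36 Hz > fs/2 = 22 Hz, folds to fs − 36 Hz = 8 Hz.
100 Hz mod fs = 12 Hz.
12 Hz ≤ fs/2 = 22 Hz, appears at 12 Hz.
96 Hz mod fs = 8 Hz.
8 Hz ≤ fs/2 = 22 Hz, appears at 8 Hz.
68 Hz mod fs = 24 Hz.
24 Hz > fs/2 = 22 Hz, folds to fs − 24 Hz = 20 Hz.
Distinct values: {8 Hz, 12 Hz, 20 Hz}.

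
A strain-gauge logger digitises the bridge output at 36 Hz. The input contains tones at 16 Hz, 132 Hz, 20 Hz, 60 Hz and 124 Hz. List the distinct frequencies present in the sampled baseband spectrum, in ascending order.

fs/2 = 18 Hz.
16 Hz ≤ fs/2 = 18 Hz, passes unchanged.
132 Hz mod fs = 24 Hz.
24 Hz > fs/2 = 18 Hz, folds to fs − 24 Hz = 12 Hz.
20 Hz > fs/2 = 18 Hz, folds to fs − 20 Hz = 16 Hz.
60 Hz mod fs = 24 Hz.
24 Hz > fs/2 = 18 Hz, folds to fs − 24 Hz = 12 Hz.
124 Hz mod fs = 16 Hz.
16 Hz ≤ fs/2 = 18 Hz, appears at 16 Hz.
Distinct values: {12 Hz, 16 Hz}.

12 Hz, 16 Hz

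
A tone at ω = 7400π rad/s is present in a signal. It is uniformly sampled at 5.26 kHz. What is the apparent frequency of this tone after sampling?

1.56 kHz

ω = 7400π rad/s → f = ω/(2π) = 3700 Hz = 3.7 kHz.
3.7 kHz > fs/2 = 2.63 kHz, folds to fs − 3.7 kHz = 1.56 kHz.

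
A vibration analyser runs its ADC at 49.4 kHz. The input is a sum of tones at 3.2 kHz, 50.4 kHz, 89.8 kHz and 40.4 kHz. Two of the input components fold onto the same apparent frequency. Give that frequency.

9 kHz

fs/2 = 24.7 kHz.
3.2 kHz ≤ fs/2 = 24.7 kHz, passes unchanged.
50.4 kHz mod fs = 1 kHz.
1 kHz ≤ fs/2 = 24.7 kHz, appears at 1 kHz.
89.8 kHz mod fs = 40.4 kHz.
40.4 kHz > fs/2 = 24.7 kHz, folds to fs − 40.4 kHz = 9 kHz.
40.4 kHz > fs/2 = 24.7 kHz, folds to fs − 40.4 kHz = 9 kHz.
40.4 kHz and 89.8 kHz both map to 9 kHz.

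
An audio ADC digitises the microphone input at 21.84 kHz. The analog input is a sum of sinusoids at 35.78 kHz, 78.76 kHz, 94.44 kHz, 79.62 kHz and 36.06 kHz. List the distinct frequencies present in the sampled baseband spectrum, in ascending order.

fs/2 = 10.92 kHz.
35.78 kHz mod fs = 13.94 kHz.
13.94 kHz > fs/2 = 10.92 kHz, folds to fs − 13.94 kHz = 7.9 kHz.
78.76 kHz mod fs = 13.24 kHz.
13.24 kHz > fs/2 = 10.92 kHz, folds to fs − 13.24 kHz = 8.6 kHz.
94.44 kHz mod fs = 7.08 kHz.
7.08 kHz ≤ fs/2 = 10.92 kHz, appears at 7.08 kHz.
79.62 kHz mod fs = 14.1 kHz.
14.1 kHz > fs/2 = 10.92 kHz, folds to fs − 14.1 kHz = 7.74 kHz.
36.06 kHz mod fs = 14.22 kHz.
14.22 kHz > fs/2 = 10.92 kHz, folds to fs − 14.22 kHz = 7.62 kHz.
Distinct values: {7.08 kHz, 7.62 kHz, 7.74 kHz, 7.9 kHz, 8.6 kHz}.

7.08 kHz, 7.62 kHz, 7.74 kHz, 7.9 kHz, 8.6 kHz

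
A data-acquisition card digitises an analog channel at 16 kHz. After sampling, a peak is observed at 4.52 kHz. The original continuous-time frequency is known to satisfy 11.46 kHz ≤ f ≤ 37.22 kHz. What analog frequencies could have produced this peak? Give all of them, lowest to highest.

11.48 kHz, 20.52 kHz, 27.48 kHz, 36.52 kHz

Frequencies that alias to 4.52 kHz are k·fs ± 4.52 kHz for integer k ≥ 0.
k=0: 4.52 kHz.
k=1: 11.48 kHz, 20.52 kHz.
k=2: 27.48 kHz, 36.52 kHz.
k=3: 43.48 kHz, 52.52 kHz.
Within [11.46 kHz, 37.22 kHz]: 11.48 kHz, 20.52 kHz, 27.48 kHz, 36.52 kHz.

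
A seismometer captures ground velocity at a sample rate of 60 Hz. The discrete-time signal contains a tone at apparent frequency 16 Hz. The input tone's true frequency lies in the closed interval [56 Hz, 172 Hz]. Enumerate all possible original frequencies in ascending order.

Frequencies that alias to 16 Hz are k·fs ± 16 Hz for integer k ≥ 0.
k=0: 16 Hz.
k=1: 44 Hz, 76 Hz.
k=2: 104 Hz, 136 Hz.
k=3: 164 Hz, 196 Hz.
k=4: 224 Hz, 256 Hz.
Within [56 Hz, 172 Hz]: 76 Hz, 104 Hz, 136 Hz, 164 Hz.

76 Hz, 104 Hz, 136 Hz, 164 Hz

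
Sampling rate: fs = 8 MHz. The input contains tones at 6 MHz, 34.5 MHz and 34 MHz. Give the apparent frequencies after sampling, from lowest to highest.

fs/2 = 4 MHz.
6 MHz > fs/2 = 4 MHz, folds to fs − 6 MHz = 2 MHz.
34.5 MHz mod fs = 2.5 MHz.
2.5 MHz ≤ fs/2 = 4 MHz, appears at 2.5 MHz.
34 MHz mod fs = 2 MHz.
2 MHz ≤ fs/2 = 4 MHz, appears at 2 MHz.
Distinct values: {2 MHz, 2.5 MHz}.

2 MHz, 2.5 MHz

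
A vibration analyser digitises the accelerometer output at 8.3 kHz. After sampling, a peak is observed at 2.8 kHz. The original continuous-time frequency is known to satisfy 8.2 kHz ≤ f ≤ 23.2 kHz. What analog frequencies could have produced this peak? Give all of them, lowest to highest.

Frequencies that alias to 2.8 kHz are k·fs ± 2.8 kHz for integer k ≥ 0.
k=0: 2.8 kHz.
k=1: 5.5 kHz, 11.1 kHz.
k=2: 13.8 kHz, 19.4 kHz.
k=3: 22.1 kHz, 27.7 kHz.
k=4: 30.4 kHz, 36 kHz.
Within [8.2 kHz, 23.2 kHz]: 11.1 kHz, 13.8 kHz, 19.4 kHz, 22.1 kHz.

11.1 kHz, 13.8 kHz, 19.4 kHz, 22.1 kHz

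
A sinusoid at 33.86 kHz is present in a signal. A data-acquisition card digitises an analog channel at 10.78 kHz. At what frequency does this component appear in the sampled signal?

33.86 kHz mod fs = 1.52 kHz.
1.52 kHz ≤ fs/2 = 5.39 kHz, appears at 1.52 kHz.

1.52 kHz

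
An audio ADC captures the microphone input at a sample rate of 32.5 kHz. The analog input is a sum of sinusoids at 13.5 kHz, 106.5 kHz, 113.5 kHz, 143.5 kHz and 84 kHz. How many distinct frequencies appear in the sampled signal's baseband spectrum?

fs/2 = 16.25 kHz.
13.5 kHz ≤ fs/2 = 16.25 kHz, passes unchanged.
106.5 kHz mod fs = 9 kHz.
9 kHz ≤ fs/2 = 16.25 kHz, appears at 9 kHz.
113.5 kHz mod fs = 16 kHz.
16 kHz ≤ fs/2 = 16.25 kHz, appears at 16 kHz.
143.5 kHz mod fs = 13.5 kHz.
13.5 kHz ≤ fs/2 = 16.25 kHz, appears at 13.5 kHz.
84 kHz mod fs = 19 kHz.
19 kHz > fs/2 = 16.25 kHz, folds to fs − 19 kHz = 13.5 kHz.
Distinct values: {9 kHz, 13.5 kHz, 16 kHz} → 3.

3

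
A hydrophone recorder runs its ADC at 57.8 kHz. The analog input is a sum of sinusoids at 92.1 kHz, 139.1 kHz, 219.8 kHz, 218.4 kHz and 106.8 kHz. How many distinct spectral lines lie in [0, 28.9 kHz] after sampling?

4

fs/2 = 28.9 kHz.
92.1 kHz mod fs = 34.3 kHz.
34.3 kHz > fs/2 = 28.9 kHz, folds to fs − 34.3 kHz = 23.5 kHz.
139.1 kHz mod fs = 23.5 kHz.
23.5 kHz ≤ fs/2 = 28.9 kHz, appears at 23.5 kHz.
219.8 kHz mod fs = 46.4 kHz.
46.4 kHz > fs/2 = 28.9 kHz, folds to fs − 46.4 kHz = 11.4 kHz.
218.4 kHz mod fs = 45 kHz.
45 kHz > fs/2 = 28.9 kHz, folds to fs − 45 kHz = 12.8 kHz.
106.8 kHz mod fs = 49 kHz.
49 kHz > fs/2 = 28.9 kHz, folds to fs − 49 kHz = 8.8 kHz.
Distinct values: {8.8 kHz, 11.4 kHz, 12.8 kHz, 23.5 kHz} → 4.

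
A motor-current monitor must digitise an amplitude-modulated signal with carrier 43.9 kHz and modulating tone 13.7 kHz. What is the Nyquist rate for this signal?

AM sidebands sit at fc ± fm = 30.2 kHz and 57.6 kHz.
Highest-frequency component: 57.6 kHz.
Nyquist rate = 2 × 57.6 kHz = 115.2 kHz.

115.2 kHz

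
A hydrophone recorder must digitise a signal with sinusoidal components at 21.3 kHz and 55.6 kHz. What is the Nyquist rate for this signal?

Highest-frequency component: 55.6 kHz.
Nyquist rate = 2 × 55.6 kHz = 111.2 kHz.

111.2 kHz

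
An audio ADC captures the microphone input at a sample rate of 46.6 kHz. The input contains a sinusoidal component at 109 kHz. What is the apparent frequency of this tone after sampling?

109 kHz mod fs = 15.8 kHz.
15.8 kHz ≤ fs/2 = 23.3 kHz, appears at 15.8 kHz.

15.8 kHz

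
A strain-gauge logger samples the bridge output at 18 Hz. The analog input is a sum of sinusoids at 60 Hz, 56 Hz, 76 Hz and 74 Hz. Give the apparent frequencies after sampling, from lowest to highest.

fs/2 = 9 Hz.
60 Hz mod fs = 6 Hz.
6 Hz ≤ fs/2 = 9 Hz, appears at 6 Hz.
56 Hz mod fs = 2 Hz.
2 Hz ≤ fs/2 = 9 Hz, appears at 2 Hz.
76 Hz mod fs = 4 Hz.
4 Hz ≤ fs/2 = 9 Hz, appears at 4 Hz.
74 Hz mod fs = 2 Hz.
2 Hz ≤ fs/2 = 9 Hz, appears at 2 Hz.
Distinct values: {2 Hz, 4 Hz, 6 Hz}.

2 Hz, 4 Hz, 6 Hz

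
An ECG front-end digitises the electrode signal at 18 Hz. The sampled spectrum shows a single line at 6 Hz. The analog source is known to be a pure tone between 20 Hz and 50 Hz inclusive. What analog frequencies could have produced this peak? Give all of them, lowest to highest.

Frequencies that alias to 6 Hz are k·fs ± 6 Hz for integer k ≥ 0.
k=0: 6 Hz.
k=1: 12 Hz, 24 Hz.
k=2: 30 Hz, 42 Hz.
k=3: 48 Hz, 60 Hz.
k=4: 66 Hz, 78 Hz.
Within [20 Hz, 50 Hz]: 24 Hz, 30 Hz, 42 Hz, 48 Hz.

24 Hz, 30 Hz, 42 Hz, 48 Hz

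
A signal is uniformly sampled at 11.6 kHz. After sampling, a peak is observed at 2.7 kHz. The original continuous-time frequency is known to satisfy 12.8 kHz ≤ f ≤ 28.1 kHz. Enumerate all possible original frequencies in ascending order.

Frequencies that alias to 2.7 kHz are k·fs ± 2.7 kHz for integer k ≥ 0.
k=0: 2.7 kHz.
k=1: 8.9 kHz, 14.3 kHz.
k=2: 20.5 kHz, 25.9 kHz.
k=3: 32.1 kHz, 37.5 kHz.
Within [12.8 kHz, 28.1 kHz]: 14.3 kHz, 20.5 kHz, 25.9 kHz.

14.3 kHz, 20.5 kHz, 25.9 kHz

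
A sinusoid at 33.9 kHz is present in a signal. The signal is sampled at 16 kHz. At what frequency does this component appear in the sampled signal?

33.9 kHz mod fs = 1.9 kHz.
1.9 kHz ≤ fs/2 = 8 kHz, appears at 1.9 kHz.

1.9 kHz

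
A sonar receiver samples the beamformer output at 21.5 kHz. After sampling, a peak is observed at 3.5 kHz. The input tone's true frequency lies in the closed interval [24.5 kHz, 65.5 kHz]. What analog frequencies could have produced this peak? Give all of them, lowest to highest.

25 kHz, 39.5 kHz, 46.5 kHz, 61 kHz

Frequencies that alias to 3.5 kHz are k·fs ± 3.5 kHz for integer k ≥ 0.
k=0: 3.5 kHz.
k=1: 18 kHz, 25 kHz.
k=2: 39.5 kHz, 46.5 kHz.
k=3: 61 kHz, 68 kHz.
k=4: 82.5 kHz, 89.5 kHz.
Within [24.5 kHz, 65.5 kHz]: 25 kHz, 39.5 kHz, 46.5 kHz, 61 kHz.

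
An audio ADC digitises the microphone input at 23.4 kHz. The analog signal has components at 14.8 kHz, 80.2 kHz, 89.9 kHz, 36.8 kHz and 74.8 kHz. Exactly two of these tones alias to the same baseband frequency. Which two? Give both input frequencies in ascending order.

36.8 kHz, 80.2 kHz

fs/2 = 11.7 kHz.
14.8 kHz > fs/2 = 11.7 kHz, folds to fs − 14.8 kHz = 8.6 kHz.
80.2 kHz mod fs = 10 kHz.
10 kHz ≤ fs/2 = 11.7 kHz, appears at 10 kHz.
89.9 kHz mod fs = 19.7 kHz.
19.7 kHz > fs/2 = 11.7 kHz, folds to fs − 19.7 kHz = 3.7 kHz.
36.8 kHz mod fs = 13.4 kHz.
13.4 kHz > fs/2 = 11.7 kHz, folds to fs − 13.4 kHz = 10 kHz.
74.8 kHz mod fs = 4.6 kHz.
4.6 kHz ≤ fs/2 = 11.7 kHz, appears at 4.6 kHz.
36.8 kHz and 80.2 kHz both map to 10 kHz.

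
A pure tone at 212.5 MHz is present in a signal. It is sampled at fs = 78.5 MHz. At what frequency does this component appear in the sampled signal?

212.5 MHz mod fs = 55.5 MHz.
55.5 MHz > fs/2 = 39.25 MHz, folds to fs − 55.5 MHz = 23 MHz.

23 MHz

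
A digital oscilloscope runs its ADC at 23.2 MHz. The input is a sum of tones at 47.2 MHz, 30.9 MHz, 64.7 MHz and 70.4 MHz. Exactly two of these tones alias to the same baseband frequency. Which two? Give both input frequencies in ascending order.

47.2 MHz, 70.4 MHz

fs/2 = 11.6 MHz.
47.2 MHz mod fs = 0.8 MHz.
0.8 MHz ≤ fs/2 = 11.6 MHz, appears at 0.8 MHz.
30.9 MHz mod fs = 7.7 MHz.
7.7 MHz ≤ fs/2 = 11.6 MHz, appears at 7.7 MHz.
64.7 MHz mod fs = 18.3 MHz.
18.3 MHz > fs/2 = 11.6 MHz, folds to fs − 18.3 MHz = 4.9 MHz.
70.4 MHz mod fs = 0.8 MHz.
0.8 MHz ≤ fs/2 = 11.6 MHz, appears at 0.8 MHz.
47.2 MHz and 70.4 MHz both map to 0.8 MHz.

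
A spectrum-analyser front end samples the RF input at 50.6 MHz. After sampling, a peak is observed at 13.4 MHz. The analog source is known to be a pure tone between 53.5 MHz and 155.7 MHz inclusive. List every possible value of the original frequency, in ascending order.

Frequencies that alias to 13.4 MHz are k·fs ± 13.4 MHz for integer k ≥ 0.
k=0: 13.4 MHz.
k=1: 37.2 MHz, 64 MHz.
k=2: 87.8 MHz, 114.6 MHz.
k=3: 138.4 MHz, 165.2 MHz.
k=4: 189 MHz, 215.8 MHz.
Within [53.5 MHz, 155.7 MHz]: 64 MHz, 87.8 MHz, 114.6 MHz, 138.4 MHz.

64 MHz, 87.8 MHz, 114.6 MHz, 138.4 MHz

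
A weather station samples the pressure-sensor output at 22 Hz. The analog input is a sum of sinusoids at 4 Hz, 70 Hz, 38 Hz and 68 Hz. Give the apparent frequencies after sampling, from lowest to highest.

fs/2 = 11 Hz.
4 Hz ≤ fs/2 = 11 Hz, passes unchanged.
70 Hz mod fs = 4 Hz.
4 Hz ≤ fs/2 = 11 Hz, appears at 4 Hz.
38 Hz mod fs = 16 Hz.
16 Hz > fs/2 = 11 Hz, folds to fs − 16 Hz = 6 Hz.
68 Hz mod fs = 2 Hz.
2 Hz ≤ fs/2 = 11 Hz, appears at 2 Hz.
Distinct values: {2 Hz, 4 Hz, 6 Hz}.

2 Hz, 4 Hz, 6 Hz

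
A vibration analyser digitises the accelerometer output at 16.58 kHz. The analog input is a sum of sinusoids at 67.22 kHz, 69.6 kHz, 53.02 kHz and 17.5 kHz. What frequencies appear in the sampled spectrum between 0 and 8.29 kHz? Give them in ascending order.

fs/2 = 8.29 kHz.
67.22 kHz mod fs = 0.9 kHz.
0.9 kHz ≤ fs/2 = 8.29 kHz, appears at 0.9 kHz.
69.6 kHz mod fs = 3.28 kHz.
3.28 kHz ≤ fs/2 = 8.29 kHz, appears at 3.28 kHz.
53.02 kHz mod fs = 3.28 kHz.
3.28 kHz ≤ fs/2 = 8.29 kHz, appears at 3.28 kHz.
17.5 kHz mod fs = 0.92 kHz.
0.92 kHz ≤ fs/2 = 8.29 kHz, appears at 0.92 kHz.
Distinct values: {0.9 kHz, 0.92 kHz, 3.28 kHz}.

0.9 kHz, 0.92 kHz, 3.28 kHz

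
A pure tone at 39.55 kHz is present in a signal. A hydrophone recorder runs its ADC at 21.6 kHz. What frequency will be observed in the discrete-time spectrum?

39.55 kHz mod fs = 17.95 kHz.
17.95 kHz > fs/2 = 10.8 kHz, folds to fs − 17.95 kHz = 3.65 kHz.

3.65 kHz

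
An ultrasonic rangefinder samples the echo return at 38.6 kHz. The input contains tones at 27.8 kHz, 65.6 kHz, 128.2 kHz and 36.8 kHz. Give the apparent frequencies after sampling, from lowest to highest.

1.8 kHz, 10.8 kHz, 11.6 kHz, 12.4 kHz

fs/2 = 19.3 kHz.
27.8 kHz > fs/2 = 19.3 kHz, folds to fs − 27.8 kHz = 10.8 kHz.
65.6 kHz mod fs = 27 kHz.
27 kHz > fs/2 = 19.3 kHz, folds to fs − 27 kHz = 11.6 kHz.
128.2 kHz mod fs = 12.4 kHz.
12.4 kHz ≤ fs/2 = 19.3 kHz, appears at 12.4 kHz.
36.8 kHz > fs/2 = 19.3 kHz, folds to fs − 36.8 kHz = 1.8 kHz.
Distinct values: {1.8 kHz, 10.8 kHz, 11.6 kHz, 12.4 kHz}.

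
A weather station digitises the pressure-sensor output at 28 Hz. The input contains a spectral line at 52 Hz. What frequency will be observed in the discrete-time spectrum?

52 Hz mod fs = 24 Hz.
24 Hz > fs/2 = 14 Hz, folds to fs − 24 Hz = 4 Hz.

4 Hz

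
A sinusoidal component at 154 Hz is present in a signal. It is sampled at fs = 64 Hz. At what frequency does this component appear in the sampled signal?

26 Hz

154 Hz mod fs = 26 Hz.
26 Hz ≤ fs/2 = 32 Hz, appears at 26 Hz.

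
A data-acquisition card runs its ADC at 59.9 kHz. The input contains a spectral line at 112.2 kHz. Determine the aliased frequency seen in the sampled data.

7.6 kHz

112.2 kHz mod fs = 52.3 kHz.
52.3 kHz > fs/2 = 29.95 kHz, folds to fs − 52.3 kHz = 7.6 kHz.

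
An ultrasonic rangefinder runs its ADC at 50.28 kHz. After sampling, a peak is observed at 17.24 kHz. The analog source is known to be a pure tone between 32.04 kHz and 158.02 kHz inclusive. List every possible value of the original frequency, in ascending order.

33.04 kHz, 67.52 kHz, 83.32 kHz, 117.8 kHz, 133.6 kHz

Frequencies that alias to 17.24 kHz are k·fs ± 17.24 kHz for integer k ≥ 0.
k=0: 17.24 kHz.
k=1: 33.04 kHz, 67.52 kHz.
k=2: 83.32 kHz, 117.8 kHz.
k=3: 133.6 kHz, 168.08 kHz.
k=4: 183.88 kHz, 218.36 kHz.
Within [32.04 kHz, 158.02 kHz]: 33.04 kHz, 67.52 kHz, 83.32 kHz, 117.8 kHz, 133.6 kHz.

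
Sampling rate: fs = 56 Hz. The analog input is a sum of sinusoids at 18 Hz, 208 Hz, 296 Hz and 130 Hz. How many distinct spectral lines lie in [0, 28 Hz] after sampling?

2

fs/2 = 28 Hz.
18 Hz ≤ fs/2 = 28 Hz, passes unchanged.
208 Hz mod fs = 40 Hz.
40 Hz > fs/2 = 28 Hz, folds to fs − 40 Hz = 16 Hz.
296 Hz mod fs = 16 Hz.
16 Hz ≤ fs/2 = 28 Hz, appears at 16 Hz.
130 Hz mod fs = 18 Hz.
18 Hz ≤ fs/2 = 28 Hz, appears at 18 Hz.
Distinct values: {16 Hz, 18 Hz} → 2.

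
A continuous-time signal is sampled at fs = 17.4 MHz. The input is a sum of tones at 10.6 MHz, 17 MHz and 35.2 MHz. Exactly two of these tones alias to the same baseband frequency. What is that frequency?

fs/2 = 8.7 MHz.
10.6 MHz > fs/2 = 8.7 MHz, folds to fs − 10.6 MHz = 6.8 MHz.
17 MHz > fs/2 = 8.7 MHz, folds to fs − 17 MHz = 0.4 MHz.
35.2 MHz mod fs = 0.4 MHz.
0.4 MHz ≤ fs/2 = 8.7 MHz, appears at 0.4 MHz.
17 MHz and 35.2 MHz both map to 0.4 MHz.

0.4 MHz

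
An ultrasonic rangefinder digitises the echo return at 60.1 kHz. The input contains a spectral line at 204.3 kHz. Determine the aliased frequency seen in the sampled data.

204.3 kHz mod fs = 24 kHz.
24 kHz ≤ fs/2 = 30.05 kHz, appears at 24 kHz.

24 kHz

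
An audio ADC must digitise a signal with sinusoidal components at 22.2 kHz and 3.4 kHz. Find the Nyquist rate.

Highest-frequency component: 22.2 kHz.
Nyquist rate = 2 × 22.2 kHz = 44.4 kHz.

44.4 kHz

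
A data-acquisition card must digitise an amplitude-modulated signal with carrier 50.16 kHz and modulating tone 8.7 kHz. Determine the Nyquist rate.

AM sidebands sit at fc ± fm = 41.46 kHz and 58.86 kHz.
Highest-frequency component: 58.86 kHz.
Nyquist rate = 2 × 58.86 kHz = 117.72 kHz.

117.72 kHz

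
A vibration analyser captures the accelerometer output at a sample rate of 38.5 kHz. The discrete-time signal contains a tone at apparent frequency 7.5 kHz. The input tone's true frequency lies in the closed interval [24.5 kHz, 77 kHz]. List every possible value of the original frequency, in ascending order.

31 kHz, 46 kHz, 69.5 kHz

Frequencies that alias to 7.5 kHz are k·fs ± 7.5 kHz for integer k ≥ 0.
k=0: 7.5 kHz.
k=1: 31 kHz, 46 kHz.
k=2: 69.5 kHz, 84.5 kHz.
k=3: 108 kHz, 123 kHz.
Within [24.5 kHz, 77 kHz]: 31 kHz, 46 kHz, 69.5 kHz.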